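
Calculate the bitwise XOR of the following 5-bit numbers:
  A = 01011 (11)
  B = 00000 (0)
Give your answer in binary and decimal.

Apply ^ to each column (1 where bits differ):
  01011
^ 00000
-------
  01011

Answer: 01011 (11)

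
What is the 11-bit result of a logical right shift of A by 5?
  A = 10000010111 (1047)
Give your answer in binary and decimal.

Logical shift right by 5: drop the bottom 5 bit(s), prepend 5 zero(s) on the left.
  10000010111  ->  keep [100000], discard [10111], prepend 00000
= 00000100000

Answer: 00000100000 (32)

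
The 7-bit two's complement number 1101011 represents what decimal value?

MSB is 1, so the value is negative. Find the magnitude:
1. Invert bits:  0010100
2. Add 1:        0010101  = 21
3. Apply sign:   -21

Answer: -21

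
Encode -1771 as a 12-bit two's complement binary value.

1. Binary of +1771:  011011101011
2. Invert bits:     100100010100
3. Add 1:           100100010101

Answer: 100100010101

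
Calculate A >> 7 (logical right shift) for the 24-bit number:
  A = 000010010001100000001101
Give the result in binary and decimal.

Logical shift right by 7: drop the bottom 7 bit(s), prepend 7 zero(s) on the left.
  000010010001100000001101  ->  keep [00001001000110000], discard [0001101], prepend 0000000
= 000000000001001000110000

Answer: 000000000001001000110000 (4656)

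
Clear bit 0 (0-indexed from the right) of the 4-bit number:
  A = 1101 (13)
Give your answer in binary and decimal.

Mask = ~(1 << 0) = 1110
Bit 0 of A is 1, so AND-ing with the mask clears it to 0.
  1101
& 1110
------
  1100

Answer: 1100 (12)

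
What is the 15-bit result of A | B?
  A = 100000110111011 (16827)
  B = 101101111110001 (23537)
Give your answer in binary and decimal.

Apply | to each column (1 where either bit is 1):
  100000110111011
| 101101111110001
-----------------
  101101111111011

Answer: 101101111111011 (23547)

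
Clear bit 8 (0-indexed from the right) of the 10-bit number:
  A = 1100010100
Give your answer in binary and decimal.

Mask = ~(1 << 8) = 1011111111
Bit 8 of A is 1, so AND-ing with the mask clears it to 0.
  1100010100
& 1011111111
------------
  1000010100

Answer: 1000010100 (532)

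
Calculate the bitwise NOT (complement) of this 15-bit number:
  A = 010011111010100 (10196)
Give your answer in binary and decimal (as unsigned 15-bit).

Flip each bit (0->1, 1->0):
  010011111010100
  101100000101011

Answer: 101100000101011 (22571)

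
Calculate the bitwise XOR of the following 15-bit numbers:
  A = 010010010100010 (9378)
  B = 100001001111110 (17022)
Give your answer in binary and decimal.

Apply ^ to each column (1 where bits differ):
  010010010100010
^ 100001001111110
-----------------
  110011011011100

Answer: 110011011011100 (26332)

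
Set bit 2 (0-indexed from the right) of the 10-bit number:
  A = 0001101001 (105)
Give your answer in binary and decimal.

Mask = 1 << 2 = 0000000100
Bit 2 of A is 0, so OR-ing with the mask flips it to 1.
  0001101001
| 0000000100
------------
  0001101101

Answer: 0001101101 (109)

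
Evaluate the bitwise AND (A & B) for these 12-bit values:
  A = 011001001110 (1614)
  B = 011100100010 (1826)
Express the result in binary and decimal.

Apply & to each column (1 only where both bits are 1):
  011001001110
& 011100100010
--------------
  011000000010

Answer: 011000000010 (1538)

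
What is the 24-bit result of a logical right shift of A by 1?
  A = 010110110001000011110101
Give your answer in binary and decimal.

Logical shift right by 1: drop the bottom 1 bit(s), prepend 1 zero(s) on the left.
  010110110001000011110101  ->  keep [01011011000100001111010], discard [1], prepend 0
= 001011011000100001111010

Answer: 001011011000100001111010 (2984058)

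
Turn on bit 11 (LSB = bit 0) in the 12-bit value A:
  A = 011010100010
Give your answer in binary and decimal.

Mask = 1 << 11 = 100000000000
Bit 11 of A is 0, so OR-ing with the mask flips it to 1.
  011010100010
| 100000000000
--------------
  111010100010

Answer: 111010100010 (3746)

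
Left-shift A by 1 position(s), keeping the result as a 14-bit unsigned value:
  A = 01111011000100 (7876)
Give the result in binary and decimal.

Shift left by 1: drop the top 1 bit(s), append 1 zero(s) on the right.
  01111011000100  ->  discard [0], keep [1111011000100], append 0
= 11110110001000

Answer: 11110110001000 (15752)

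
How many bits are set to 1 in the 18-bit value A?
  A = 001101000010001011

001101000010001011
1-bits at positions (from bit 0 = LSB): 0, 1, 3, 7, 12, 14, 15
Count = 7

Answer: 7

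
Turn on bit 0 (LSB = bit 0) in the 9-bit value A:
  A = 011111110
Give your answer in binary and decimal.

Mask = 1 << 0 = 000000001
Bit 0 of A is 0, so OR-ing with the mask flips it to 1.
  011111110
| 000000001
-----------
  011111111

Answer: 011111111 (255)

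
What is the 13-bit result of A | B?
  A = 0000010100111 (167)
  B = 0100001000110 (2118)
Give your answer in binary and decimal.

Apply | to each column (1 where either bit is 1):
  0000010100111
| 0100001000110
---------------
  0100011100111

Answer: 0100011100111 (2279)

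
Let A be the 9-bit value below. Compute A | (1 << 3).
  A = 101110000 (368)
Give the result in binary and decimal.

Mask = 1 << 3 = 000001000
Bit 3 of A is 0, so OR-ing with the mask flips it to 1.
  101110000
| 000001000
-----------
  101111000

Answer: 101111000 (376)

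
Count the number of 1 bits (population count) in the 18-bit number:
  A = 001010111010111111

001010111010111111
1-bits at positions (from bit 0 = LSB): 0, 1, 2, 3, 4, 5, 7, 9, 10, 11, 13, 15
Count = 12

Answer: 12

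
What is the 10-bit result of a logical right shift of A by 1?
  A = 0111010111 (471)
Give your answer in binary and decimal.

Logical shift right by 1: drop the bottom 1 bit(s), prepend 1 zero(s) on the left.
  0111010111  ->  keep [011101011], discard [1], prepend 0
= 0011101011

Answer: 0011101011 (235)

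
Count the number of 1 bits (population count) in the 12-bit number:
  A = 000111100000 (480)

000111100000
1-bits at positions (from bit 0 = LSB): 5, 6, 7, 8
Count = 4

Answer: 4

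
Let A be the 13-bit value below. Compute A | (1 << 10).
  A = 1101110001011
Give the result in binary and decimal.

Mask = 1 << 10 = 0010000000000
Bit 10 of A is 0, so OR-ing with the mask flips it to 1.
  1101110001011
| 0010000000000
---------------
  1111110001011

Answer: 1111110001011 (8075)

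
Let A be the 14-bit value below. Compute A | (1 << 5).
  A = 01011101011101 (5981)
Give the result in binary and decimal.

Mask = 1 << 5 = 00000000100000
Bit 5 of A is 0, so OR-ing with the mask flips it to 1.
  01011101011101
| 00000000100000
----------------
  01011101111101

Answer: 01011101111101 (6013)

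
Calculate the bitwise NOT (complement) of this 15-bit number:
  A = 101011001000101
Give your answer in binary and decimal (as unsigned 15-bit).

Flip each bit (0->1, 1->0):
  101011001000101
  010100110111010

Answer: 010100110111010 (10682)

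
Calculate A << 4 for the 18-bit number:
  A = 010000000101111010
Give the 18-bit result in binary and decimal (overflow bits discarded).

Shift left by 4: drop the top 4 bit(s), append 4 zero(s) on the right.
  010000000101111010  ->  discard [0100], keep [00000101111010], append 0000
= 000001011110100000

Answer: 000001011110100000 (6048)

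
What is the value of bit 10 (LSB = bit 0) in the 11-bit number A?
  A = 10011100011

Bit 10 is the 11th from the right.
  10011100011
  ^
That bit is 1.

Answer: 1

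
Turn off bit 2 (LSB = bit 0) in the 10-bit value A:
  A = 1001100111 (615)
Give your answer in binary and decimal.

Mask = ~(1 << 2) = 1111111011
Bit 2 of A is 1, so AND-ing with the mask clears it to 0.
  1001100111
& 1111111011
------------
  1001100011

Answer: 1001100011 (611)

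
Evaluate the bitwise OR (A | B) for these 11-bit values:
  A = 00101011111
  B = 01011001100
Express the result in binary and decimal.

Apply | to each column (1 where either bit is 1):
  00101011111
| 01011001100
-------------
  01111011111

Answer: 01111011111 (991)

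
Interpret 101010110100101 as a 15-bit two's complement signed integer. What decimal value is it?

MSB is 1, so the value is negative. Find the magnitude:
1. Invert bits:  010101001011010
2. Add 1:        010101001011011  = 10843
3. Apply sign:   -10843

Answer: -10843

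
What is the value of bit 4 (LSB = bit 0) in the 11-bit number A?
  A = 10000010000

Bit 4 is the 5th from the right.
  10000010000
        ^
That bit is 1.

Answer: 1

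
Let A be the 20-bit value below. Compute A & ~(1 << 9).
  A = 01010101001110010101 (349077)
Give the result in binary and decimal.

Mask = ~(1 << 9) = 11111111110111111111
Bit 9 of A is 1, so AND-ing with the mask clears it to 0.
  01010101001110010101
& 11111111110111111111
----------------------
  01010101000110010101

Answer: 01010101000110010101 (348565)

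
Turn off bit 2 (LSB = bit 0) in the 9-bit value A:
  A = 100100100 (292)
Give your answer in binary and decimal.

Mask = ~(1 << 2) = 111111011
Bit 2 of A is 1, so AND-ing with the mask clears it to 0.
  100100100
& 111111011
-----------
  100100000

Answer: 100100000 (288)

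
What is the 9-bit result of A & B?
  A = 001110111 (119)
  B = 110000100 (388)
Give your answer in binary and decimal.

Apply & to each column (1 only where both bits are 1):
  001110111
& 110000100
-----------
  000000100

Answer: 000000100 (4)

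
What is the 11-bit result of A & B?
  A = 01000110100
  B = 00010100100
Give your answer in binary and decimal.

Apply & to each column (1 only where both bits are 1):
  01000110100
& 00010100100
-------------
  00000100100

Answer: 00000100100 (36)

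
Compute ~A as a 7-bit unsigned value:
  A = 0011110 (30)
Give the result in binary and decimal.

Flip each bit (0->1, 1->0):
  0011110
  1100001

Answer: 1100001 (97)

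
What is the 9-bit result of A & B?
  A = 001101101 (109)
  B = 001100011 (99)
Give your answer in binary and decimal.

Apply & to each column (1 only where both bits are 1):
  001101101
& 001100011
-----------
  001100001

Answer: 001100001 (97)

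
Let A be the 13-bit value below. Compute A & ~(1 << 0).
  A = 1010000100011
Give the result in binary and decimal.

Mask = ~(1 << 0) = 1111111111110
Bit 0 of A is 1, so AND-ing with the mask clears it to 0.
  1010000100011
& 1111111111110
---------------
  1010000100010

Answer: 1010000100010 (5154)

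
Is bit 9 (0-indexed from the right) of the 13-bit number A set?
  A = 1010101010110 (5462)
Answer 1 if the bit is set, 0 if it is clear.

Bit 9 is the 10th from the right.
  1010101010110
     ^
That bit is 0.

Answer: 0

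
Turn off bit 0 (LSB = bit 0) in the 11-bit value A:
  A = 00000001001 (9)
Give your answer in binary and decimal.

Mask = ~(1 << 0) = 11111111110
Bit 0 of A is 1, so AND-ing with the mask clears it to 0.
  00000001001
& 11111111110
-------------
  00000001000

Answer: 00000001000 (8)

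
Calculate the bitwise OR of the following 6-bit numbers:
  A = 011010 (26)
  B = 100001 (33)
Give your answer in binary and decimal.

Apply | to each column (1 where either bit is 1):
  011010
| 100001
--------
  111011

Answer: 111011 (59)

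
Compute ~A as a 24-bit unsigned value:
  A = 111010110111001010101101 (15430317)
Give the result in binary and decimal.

Flip each bit (0->1, 1->0):
  111010110111001010101101
  000101001000110101010010

Answer: 000101001000110101010010 (1346898)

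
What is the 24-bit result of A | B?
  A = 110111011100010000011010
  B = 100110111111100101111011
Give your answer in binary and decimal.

Apply | to each column (1 where either bit is 1):
  110111011100010000011010
| 100110111111100101111011
--------------------------
  110111111111110101111011

Answer: 110111111111110101111011 (14679419)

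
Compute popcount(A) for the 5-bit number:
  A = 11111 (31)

11111
1-bits at positions (from bit 0 = LSB): 0, 1, 2, 3, 4
Count = 5

Answer: 5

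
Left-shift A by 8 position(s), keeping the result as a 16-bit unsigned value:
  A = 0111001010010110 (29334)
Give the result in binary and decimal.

Shift left by 8: drop the top 8 bit(s), append 8 zero(s) on the right.
  0111001010010110  ->  discard [01110010], keep [10010110], append 00000000
= 1001011000000000

Answer: 1001011000000000 (38400)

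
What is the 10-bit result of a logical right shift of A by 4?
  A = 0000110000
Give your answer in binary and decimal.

Logical shift right by 4: drop the bottom 4 bit(s), prepend 4 zero(s) on the left.
  0000110000  ->  keep [000011], discard [0000], prepend 0000
= 0000000011

Answer: 0000000011 (3)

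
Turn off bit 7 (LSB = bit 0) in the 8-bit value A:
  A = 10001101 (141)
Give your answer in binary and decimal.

Mask = ~(1 << 7) = 01111111
Bit 7 of A is 1, so AND-ing with the mask clears it to 0.
  10001101
& 01111111
----------
  00001101

Answer: 00001101 (13)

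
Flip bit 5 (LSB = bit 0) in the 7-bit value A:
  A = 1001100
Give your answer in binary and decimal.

Mask = 1 << 5 = 0100000
Bit 5 of A is 0; XOR with the mask flips it to 1.
  1001100
^ 0100000
---------
  1101100

Answer: 1101100 (108)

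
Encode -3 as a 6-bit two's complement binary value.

1. Binary of +3:  000011
2. Invert bits:     111100
3. Add 1:           111101

Answer: 111101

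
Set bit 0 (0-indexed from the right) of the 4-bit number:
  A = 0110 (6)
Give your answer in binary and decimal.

Mask = 1 << 0 = 0001
Bit 0 of A is 0, so OR-ing with the mask flips it to 1.
  0110
| 0001
------
  0111

Answer: 0111 (7)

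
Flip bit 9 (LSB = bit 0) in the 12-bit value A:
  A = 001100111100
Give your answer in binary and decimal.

Mask = 1 << 9 = 001000000000
Bit 9 of A is 1; XOR with the mask flips it to 0.
  001100111100
^ 001000000000
--------------
  000100111100

Answer: 000100111100 (316)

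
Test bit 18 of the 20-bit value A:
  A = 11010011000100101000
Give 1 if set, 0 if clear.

Bit 18 is the 19th from the right.
  11010011000100101000
   ^
That bit is 1.

Answer: 1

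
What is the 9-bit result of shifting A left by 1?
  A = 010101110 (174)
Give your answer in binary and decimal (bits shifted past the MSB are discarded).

Shift left by 1: drop the top 1 bit(s), append 1 zero(s) on the right.
  010101110  ->  discard [0], keep [10101110], append 0
= 101011100

Answer: 101011100 (348)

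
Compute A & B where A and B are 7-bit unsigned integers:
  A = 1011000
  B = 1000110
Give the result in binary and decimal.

Apply & to each column (1 only where both bits are 1):
  1011000
& 1000110
---------
  1000000

Answer: 1000000 (64)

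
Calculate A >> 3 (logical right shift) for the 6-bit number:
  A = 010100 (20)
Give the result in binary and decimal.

Logical shift right by 3: drop the bottom 3 bit(s), prepend 3 zero(s) on the left.
  010100  ->  keep [010], discard [100], prepend 000
= 000010

Answer: 000010 (2)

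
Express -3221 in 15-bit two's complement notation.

1. Binary of +3221:  000110010010101
2. Invert bits:     111001101101010
3. Add 1:           111001101101011

Answer: 111001101101011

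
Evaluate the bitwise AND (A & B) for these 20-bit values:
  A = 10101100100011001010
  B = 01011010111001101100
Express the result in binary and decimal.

Apply & to each column (1 only where both bits are 1):
  10101100100011001010
& 01011010111001101100
----------------------
  00001000100001001000

Answer: 00001000100001001000 (34888)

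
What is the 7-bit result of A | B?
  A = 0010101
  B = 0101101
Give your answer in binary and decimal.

Apply | to each column (1 where either bit is 1):
  0010101
| 0101101
---------
  0111101

Answer: 0111101 (61)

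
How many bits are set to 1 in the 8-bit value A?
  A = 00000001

00000001
1-bits at positions (from bit 0 = LSB): 0
Count = 1

Answer: 1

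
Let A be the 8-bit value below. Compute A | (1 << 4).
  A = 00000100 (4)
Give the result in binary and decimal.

Mask = 1 << 4 = 00010000
Bit 4 of A is 0, so OR-ing with the mask flips it to 1.
  00000100
| 00010000
----------
  00010100

Answer: 00010100 (20)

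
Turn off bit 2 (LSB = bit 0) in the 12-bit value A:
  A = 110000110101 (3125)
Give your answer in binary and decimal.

Mask = ~(1 << 2) = 111111111011
Bit 2 of A is 1, so AND-ing with the mask clears it to 0.
  110000110101
& 111111111011
--------------
  110000110001

Answer: 110000110001 (3121)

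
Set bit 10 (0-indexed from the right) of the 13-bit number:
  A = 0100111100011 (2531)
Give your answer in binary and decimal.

Mask = 1 << 10 = 0010000000000
Bit 10 of A is 0, so OR-ing with the mask flips it to 1.
  0100111100011
| 0010000000000
---------------
  0110111100011

Answer: 0110111100011 (3555)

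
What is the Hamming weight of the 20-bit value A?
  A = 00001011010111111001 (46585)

00001011010111111001
1-bits at positions (from bit 0 = LSB): 0, 3, 4, 5, 6, 7, 8, 10, 12, 13, 15
Count = 11

Answer: 11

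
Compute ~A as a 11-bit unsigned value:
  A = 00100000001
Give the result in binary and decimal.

Flip each bit (0->1, 1->0):
  00100000001
  11011111110

Answer: 11011111110 (1790)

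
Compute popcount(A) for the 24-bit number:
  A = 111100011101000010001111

111100011101000010001111
1-bits at positions (from bit 0 = LSB): 0, 1, 2, 3, 7, 12, 14, 15, 16, 20, 21, 22, 23
Count = 13

Answer: 13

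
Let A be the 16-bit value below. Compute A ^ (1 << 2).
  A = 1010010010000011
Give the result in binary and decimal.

Mask = 1 << 2 = 0000000000000100
Bit 2 of A is 0; XOR with the mask flips it to 1.
  1010010010000011
^ 0000000000000100
------------------
  1010010010000111

Answer: 1010010010000111 (42119)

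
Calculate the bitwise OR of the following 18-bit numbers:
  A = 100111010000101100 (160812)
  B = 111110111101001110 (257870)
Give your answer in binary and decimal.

Apply | to each column (1 where either bit is 1):
  100111010000101100
| 111110111101001110
--------------------
  111111111101101110

Answer: 111111111101101110 (261998)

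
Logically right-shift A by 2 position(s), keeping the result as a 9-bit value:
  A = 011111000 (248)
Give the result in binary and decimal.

Logical shift right by 2: drop the bottom 2 bit(s), prepend 2 zero(s) on the left.
  011111000  ->  keep [0111110], discard [00], prepend 00
= 000111110

Answer: 000111110 (62)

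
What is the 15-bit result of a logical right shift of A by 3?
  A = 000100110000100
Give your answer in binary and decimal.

Logical shift right by 3: drop the bottom 3 bit(s), prepend 3 zero(s) on the left.
  000100110000100  ->  keep [000100110000], discard [100], prepend 000
= 000000100110000

Answer: 000000100110000 (304)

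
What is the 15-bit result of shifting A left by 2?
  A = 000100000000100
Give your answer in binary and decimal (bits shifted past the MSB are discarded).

Shift left by 2: drop the top 2 bit(s), append 2 zero(s) on the right.
  000100000000100  ->  discard [00], keep [0100000000100], append 00
= 010000000010000

Answer: 010000000010000 (8208)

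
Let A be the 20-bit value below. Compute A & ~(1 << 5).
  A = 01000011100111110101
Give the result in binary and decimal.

Mask = ~(1 << 5) = 11111111111111011111
Bit 5 of A is 1, so AND-ing with the mask clears it to 0.
  01000011100111110101
& 11111111111111011111
----------------------
  01000011100111010101

Answer: 01000011100111010101 (276949)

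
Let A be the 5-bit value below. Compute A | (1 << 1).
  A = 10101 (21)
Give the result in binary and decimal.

Mask = 1 << 1 = 00010
Bit 1 of A is 0, so OR-ing with the mask flips it to 1.
  10101
| 00010
-------
  10111

Answer: 10111 (23)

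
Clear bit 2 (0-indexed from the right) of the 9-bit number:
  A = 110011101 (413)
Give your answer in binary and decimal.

Mask = ~(1 << 2) = 111111011
Bit 2 of A is 1, so AND-ing with the mask clears it to 0.
  110011101
& 111111011
-----------
  110011001

Answer: 110011001 (409)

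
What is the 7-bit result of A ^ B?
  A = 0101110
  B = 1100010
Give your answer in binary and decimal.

Apply ^ to each column (1 where bits differ):
  0101110
^ 1100010
---------
  1001100

Answer: 1001100 (76)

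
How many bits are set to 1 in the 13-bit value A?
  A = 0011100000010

0011100000010
1-bits at positions (from bit 0 = LSB): 1, 8, 9, 10
Count = 4

Answer: 4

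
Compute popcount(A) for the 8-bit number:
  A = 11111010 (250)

11111010
1-bits at positions (from bit 0 = LSB): 1, 3, 4, 5, 6, 7
Count = 6

Answer: 6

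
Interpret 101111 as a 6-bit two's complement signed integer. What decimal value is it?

MSB is 1, so the value is negative. Find the magnitude:
1. Invert bits:  010000
2. Add 1:        010001  = 17
3. Apply sign:   -17

Answer: -17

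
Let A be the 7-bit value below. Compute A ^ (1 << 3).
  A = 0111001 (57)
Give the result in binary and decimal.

Mask = 1 << 3 = 0001000
Bit 3 of A is 1; XOR with the mask flips it to 0.
  0111001
^ 0001000
---------
  0110001

Answer: 0110001 (49)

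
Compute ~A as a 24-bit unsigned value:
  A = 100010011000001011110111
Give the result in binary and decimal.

Flip each bit (0->1, 1->0):
  100010011000001011110111
  011101100111110100001000

Answer: 011101100111110100001000 (7765256)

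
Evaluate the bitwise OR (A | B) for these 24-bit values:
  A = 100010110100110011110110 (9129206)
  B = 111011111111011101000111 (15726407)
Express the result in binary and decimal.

Apply | to each column (1 where either bit is 1):
  100010110100110011110110
| 111011111111011101000111
--------------------------
  111011111111111111110111

Answer: 111011111111111111110111 (15728631)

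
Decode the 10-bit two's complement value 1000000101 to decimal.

MSB is 1, so the value is negative. Find the magnitude:
1. Invert bits:  0111111010
2. Add 1:        0111111011  = 507
3. Apply sign:   -507

Answer: -507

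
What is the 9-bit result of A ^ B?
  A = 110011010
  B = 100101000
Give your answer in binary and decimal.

Apply ^ to each column (1 where bits differ):
  110011010
^ 100101000
-----------
  010110010

Answer: 010110010 (178)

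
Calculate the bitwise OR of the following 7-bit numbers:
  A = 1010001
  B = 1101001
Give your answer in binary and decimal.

Apply | to each column (1 where either bit is 1):
  1010001
| 1101001
---------
  1111001

Answer: 1111001 (121)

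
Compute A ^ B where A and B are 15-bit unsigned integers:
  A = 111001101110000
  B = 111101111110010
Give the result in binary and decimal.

Apply ^ to each column (1 where bits differ):
  111001101110000
^ 111101111110010
-----------------
  000100010000010

Answer: 000100010000010 (2178)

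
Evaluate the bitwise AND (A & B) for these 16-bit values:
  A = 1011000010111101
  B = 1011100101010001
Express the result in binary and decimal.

Apply & to each column (1 only where both bits are 1):
  1011000010111101
& 1011100101010001
------------------
  1011000000010001

Answer: 1011000000010001 (45073)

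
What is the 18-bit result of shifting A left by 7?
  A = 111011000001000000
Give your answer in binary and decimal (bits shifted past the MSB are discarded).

Shift left by 7: drop the top 7 bit(s), append 7 zero(s) on the right.
  111011000001000000  ->  discard [1110110], keep [00001000000], append 0000000
= 000010000000000000

Answer: 000010000000000000 (8192)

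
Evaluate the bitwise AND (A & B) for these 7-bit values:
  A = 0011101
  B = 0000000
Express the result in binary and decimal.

Apply & to each column (1 only where both bits are 1):
  0011101
& 0000000
---------
  0000000

Answer: 0000000 (0)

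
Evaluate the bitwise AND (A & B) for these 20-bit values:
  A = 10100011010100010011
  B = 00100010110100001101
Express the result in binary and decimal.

Apply & to each column (1 only where both bits are 1):
  10100011010100010011
& 00100010110100001101
----------------------
  00100010010100000001

Answer: 00100010010100000001 (140545)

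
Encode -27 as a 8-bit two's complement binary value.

1. Binary of +27:  00011011
2. Invert bits:     11100100
3. Add 1:           11100101

Answer: 11100101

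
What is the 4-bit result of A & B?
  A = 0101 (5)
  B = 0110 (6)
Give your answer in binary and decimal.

Apply & to each column (1 only where both bits are 1):
  0101
& 0110
------
  0100

Answer: 0100 (4)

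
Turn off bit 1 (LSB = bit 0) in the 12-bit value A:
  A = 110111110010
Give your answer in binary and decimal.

Mask = ~(1 << 1) = 111111111101
Bit 1 of A is 1, so AND-ing with the mask clears it to 0.
  110111110010
& 111111111101
--------------
  110111110000

Answer: 110111110000 (3568)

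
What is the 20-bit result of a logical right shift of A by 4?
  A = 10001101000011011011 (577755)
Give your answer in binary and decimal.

Logical shift right by 4: drop the bottom 4 bit(s), prepend 4 zero(s) on the left.
  10001101000011011011  ->  keep [1000110100001101], discard [1011], prepend 0000
= 00001000110100001101

Answer: 00001000110100001101 (36109)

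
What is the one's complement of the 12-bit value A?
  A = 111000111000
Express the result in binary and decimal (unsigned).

Flip each bit (0->1, 1->0):
  111000111000
  000111000111

Answer: 000111000111 (455)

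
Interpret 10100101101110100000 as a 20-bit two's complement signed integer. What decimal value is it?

MSB is 1, so the value is negative. Find the magnitude:
1. Invert bits:  01011010010001011111
2. Add 1:        01011010010001100000  = 369760
3. Apply sign:   -369760

Answer: -369760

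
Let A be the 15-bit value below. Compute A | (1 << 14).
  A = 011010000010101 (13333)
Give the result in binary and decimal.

Mask = 1 << 14 = 100000000000000
Bit 14 of A is 0, so OR-ing with the mask flips it to 1.
  011010000010101
| 100000000000000
-----------------
  111010000010101

Answer: 111010000010101 (29717)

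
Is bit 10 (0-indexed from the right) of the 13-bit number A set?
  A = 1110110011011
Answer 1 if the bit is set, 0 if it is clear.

Bit 10 is the 11th from the right.
  1110110011011
    ^
That bit is 1.

Answer: 1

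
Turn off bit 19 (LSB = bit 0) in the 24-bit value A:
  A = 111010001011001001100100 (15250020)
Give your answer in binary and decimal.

Mask = ~(1 << 19) = 111101111111111111111111
Bit 19 of A is 1, so AND-ing with the mask clears it to 0.
  111010001011001001100100
& 111101111111111111111111
--------------------------
  111000001011001001100100

Answer: 111000001011001001100100 (14725732)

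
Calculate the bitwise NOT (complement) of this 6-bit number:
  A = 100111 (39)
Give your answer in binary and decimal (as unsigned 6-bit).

Flip each bit (0->1, 1->0):
  100111
  011000

Answer: 011000 (24)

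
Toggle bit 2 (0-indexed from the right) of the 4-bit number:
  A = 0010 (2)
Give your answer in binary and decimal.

Mask = 1 << 2 = 0100
Bit 2 of A is 0; XOR with the mask flips it to 1.
  0010
^ 0100
------
  0110

Answer: 0110 (6)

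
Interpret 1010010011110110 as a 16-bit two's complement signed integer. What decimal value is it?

MSB is 1, so the value is negative. Find the magnitude:
1. Invert bits:  0101101100001001
2. Add 1:        0101101100001010  = 23306
3. Apply sign:   -23306

Answer: -23306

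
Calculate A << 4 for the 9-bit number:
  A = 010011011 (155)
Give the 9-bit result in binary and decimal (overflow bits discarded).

Shift left by 4: drop the top 4 bit(s), append 4 zero(s) on the right.
  010011011  ->  discard [0100], keep [11011], append 0000
= 110110000

Answer: 110110000 (432)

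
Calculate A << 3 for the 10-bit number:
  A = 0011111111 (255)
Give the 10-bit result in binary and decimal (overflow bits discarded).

Shift left by 3: drop the top 3 bit(s), append 3 zero(s) on the right.
  0011111111  ->  discard [001], keep [1111111], append 000
= 1111111000

Answer: 1111111000 (1016)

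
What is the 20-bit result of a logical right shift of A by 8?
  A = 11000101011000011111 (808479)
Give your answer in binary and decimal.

Logical shift right by 8: drop the bottom 8 bit(s), prepend 8 zero(s) on the left.
  11000101011000011111  ->  keep [110001010110], discard [00011111], prepend 00000000
= 00000000110001010110

Answer: 00000000110001010110 (3158)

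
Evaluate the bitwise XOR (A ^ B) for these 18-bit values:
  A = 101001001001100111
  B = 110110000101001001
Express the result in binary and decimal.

Apply ^ to each column (1 where bits differ):
  101001001001100111
^ 110110000101001001
--------------------
  011111001100101110

Answer: 011111001100101110 (127790)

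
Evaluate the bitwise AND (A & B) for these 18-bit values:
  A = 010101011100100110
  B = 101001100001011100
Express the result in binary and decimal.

Apply & to each column (1 only where both bits are 1):
  010101011100100110
& 101001100001011100
--------------------
  000001000000000100

Answer: 000001000000000100 (4100)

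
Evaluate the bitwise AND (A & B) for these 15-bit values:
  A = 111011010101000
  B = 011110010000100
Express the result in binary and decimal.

Apply & to each column (1 only where both bits are 1):
  111011010101000
& 011110010000100
-----------------
  011010010000000

Answer: 011010010000000 (13440)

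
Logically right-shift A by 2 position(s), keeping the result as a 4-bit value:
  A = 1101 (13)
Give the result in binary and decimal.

Logical shift right by 2: drop the bottom 2 bit(s), prepend 2 zero(s) on the left.
  1101  ->  keep [11], discard [01], prepend 00
= 0011

Answer: 0011 (3)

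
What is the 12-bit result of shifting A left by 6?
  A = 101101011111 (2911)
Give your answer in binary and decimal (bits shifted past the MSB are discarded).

Shift left by 6: drop the top 6 bit(s), append 6 zero(s) on the right.
  101101011111  ->  discard [101101], keep [011111], append 000000
= 011111000000

Answer: 011111000000 (1984)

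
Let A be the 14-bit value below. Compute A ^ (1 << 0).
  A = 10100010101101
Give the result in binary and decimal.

Mask = 1 << 0 = 00000000000001
Bit 0 of A is 1; XOR with the mask flips it to 0.
  10100010101101
^ 00000000000001
----------------
  10100010101100

Answer: 10100010101100 (10412)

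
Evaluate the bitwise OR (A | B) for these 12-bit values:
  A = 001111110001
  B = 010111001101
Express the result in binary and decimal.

Apply | to each column (1 where either bit is 1):
  001111110001
| 010111001101
--------------
  011111111101

Answer: 011111111101 (2045)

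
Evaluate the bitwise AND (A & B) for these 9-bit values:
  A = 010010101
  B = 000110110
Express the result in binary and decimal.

Apply & to each column (1 only where both bits are 1):
  010010101
& 000110110
-----------
  000010100

Answer: 000010100 (20)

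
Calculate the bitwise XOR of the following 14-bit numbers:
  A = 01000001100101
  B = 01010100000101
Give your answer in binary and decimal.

Apply ^ to each column (1 where bits differ):
  01000001100101
^ 01010100000101
----------------
  00010101100000

Answer: 00010101100000 (1376)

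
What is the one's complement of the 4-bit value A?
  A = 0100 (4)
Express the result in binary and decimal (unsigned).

Flip each bit (0->1, 1->0):
  0100
  1011

Answer: 1011 (11)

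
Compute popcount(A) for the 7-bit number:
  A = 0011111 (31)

0011111
1-bits at positions (from bit 0 = LSB): 0, 1, 2, 3, 4
Count = 5

Answer: 5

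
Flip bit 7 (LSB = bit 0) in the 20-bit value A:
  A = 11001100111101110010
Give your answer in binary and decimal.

Mask = 1 << 7 = 00000000000010000000
Bit 7 of A is 0; XOR with the mask flips it to 1.
  11001100111101110010
^ 00000000000010000000
----------------------
  11001100111111110010

Answer: 11001100111111110010 (839666)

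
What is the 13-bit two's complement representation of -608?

1. Binary of +608:  0001001100000
2. Invert bits:     1110110011111
3. Add 1:           1110110100000

Answer: 1110110100000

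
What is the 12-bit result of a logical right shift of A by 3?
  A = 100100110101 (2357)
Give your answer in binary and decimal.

Logical shift right by 3: drop the bottom 3 bit(s), prepend 3 zero(s) on the left.
  100100110101  ->  keep [100100110], discard [101], prepend 000
= 000100100110

Answer: 000100100110 (294)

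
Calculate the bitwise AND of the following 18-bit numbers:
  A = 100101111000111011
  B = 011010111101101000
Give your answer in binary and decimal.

Apply & to each column (1 only where both bits are 1):
  100101111000111011
& 011010111101101000
--------------------
  000000111000101000

Answer: 000000111000101000 (3624)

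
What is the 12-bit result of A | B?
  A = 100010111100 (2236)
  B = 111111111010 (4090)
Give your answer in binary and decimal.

Apply | to each column (1 where either bit is 1):
  100010111100
| 111111111010
--------------
  111111111110

Answer: 111111111110 (4094)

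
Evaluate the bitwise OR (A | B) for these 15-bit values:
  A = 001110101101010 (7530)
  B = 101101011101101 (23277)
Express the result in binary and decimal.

Apply | to each column (1 where either bit is 1):
  001110101101010
| 101101011101101
-----------------
  101111111101111

Answer: 101111111101111 (24559)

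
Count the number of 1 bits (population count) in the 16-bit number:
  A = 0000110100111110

0000110100111110
1-bits at positions (from bit 0 = LSB): 1, 2, 3, 4, 5, 8, 10, 11
Count = 8

Answer: 8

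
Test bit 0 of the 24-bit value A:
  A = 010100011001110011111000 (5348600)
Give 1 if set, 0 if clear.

Bit 0 is the 1st from the right.
  010100011001110011111000
                         ^
That bit is 0.

Answer: 0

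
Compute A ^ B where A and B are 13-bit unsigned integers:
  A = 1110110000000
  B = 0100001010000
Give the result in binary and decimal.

Apply ^ to each column (1 where bits differ):
  1110110000000
^ 0100001010000
---------------
  1010111010000

Answer: 1010111010000 (5584)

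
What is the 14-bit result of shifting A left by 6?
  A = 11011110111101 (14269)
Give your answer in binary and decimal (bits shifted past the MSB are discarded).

Shift left by 6: drop the top 6 bit(s), append 6 zero(s) on the right.
  11011110111101  ->  discard [110111], keep [10111101], append 000000
= 10111101000000

Answer: 10111101000000 (12096)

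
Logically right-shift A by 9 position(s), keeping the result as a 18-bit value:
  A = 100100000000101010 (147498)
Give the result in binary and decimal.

Logical shift right by 9: drop the bottom 9 bit(s), prepend 9 zero(s) on the left.
  100100000000101010  ->  keep [100100000], discard [000101010], prepend 000000000
= 000000000100100000

Answer: 000000000100100000 (288)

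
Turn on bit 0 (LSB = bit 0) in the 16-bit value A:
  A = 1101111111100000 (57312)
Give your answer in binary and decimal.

Mask = 1 << 0 = 0000000000000001
Bit 0 of A is 0, so OR-ing with the mask flips it to 1.
  1101111111100000
| 0000000000000001
------------------
  1101111111100001

Answer: 1101111111100001 (57313)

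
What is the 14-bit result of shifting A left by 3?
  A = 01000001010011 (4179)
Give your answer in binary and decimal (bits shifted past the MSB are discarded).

Shift left by 3: drop the top 3 bit(s), append 3 zero(s) on the right.
  01000001010011  ->  discard [010], keep [00001010011], append 000
= 00001010011000

Answer: 00001010011000 (664)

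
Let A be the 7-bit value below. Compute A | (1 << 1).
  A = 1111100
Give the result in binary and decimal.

Mask = 1 << 1 = 0000010
Bit 1 of A is 0, so OR-ing with the mask flips it to 1.
  1111100
| 0000010
---------
  1111110

Answer: 1111110 (126)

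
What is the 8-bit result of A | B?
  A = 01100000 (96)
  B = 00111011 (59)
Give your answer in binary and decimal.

Apply | to each column (1 where either bit is 1):
  01100000
| 00111011
----------
  01111011

Answer: 01111011 (123)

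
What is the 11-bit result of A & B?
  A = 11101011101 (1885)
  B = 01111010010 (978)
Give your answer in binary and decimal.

Apply & to each column (1 only where both bits are 1):
  11101011101
& 01111010010
-------------
  01101010000

Answer: 01101010000 (848)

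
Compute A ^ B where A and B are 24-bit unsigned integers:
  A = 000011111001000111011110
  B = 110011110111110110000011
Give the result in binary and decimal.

Apply ^ to each column (1 where bits differ):
  000011111001000111011110
^ 110011110111110110000011
--------------------------
  110000001110110001011101

Answer: 110000001110110001011101 (12643421)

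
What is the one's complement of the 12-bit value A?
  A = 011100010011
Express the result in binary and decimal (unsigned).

Flip each bit (0->1, 1->0):
  011100010011
  100011101100

Answer: 100011101100 (2284)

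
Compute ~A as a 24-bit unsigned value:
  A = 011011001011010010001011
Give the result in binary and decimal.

Flip each bit (0->1, 1->0):
  011011001011010010001011
  100100110100101101110100

Answer: 100100110100101101110100 (9653108)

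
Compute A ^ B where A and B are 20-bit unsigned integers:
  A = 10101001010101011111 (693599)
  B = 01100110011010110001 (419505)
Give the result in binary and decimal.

Apply ^ to each column (1 where bits differ):
  10101001010101011111
^ 01100110011010110001
----------------------
  11001111001111101110

Answer: 11001111001111101110 (848878)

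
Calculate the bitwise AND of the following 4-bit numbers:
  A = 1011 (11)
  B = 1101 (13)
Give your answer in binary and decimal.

Apply & to each column (1 only where both bits are 1):
  1011
& 1101
------
  1001

Answer: 1001 (9)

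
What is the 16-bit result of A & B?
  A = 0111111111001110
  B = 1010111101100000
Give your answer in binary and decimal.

Apply & to each column (1 only where both bits are 1):
  0111111111001110
& 1010111101100000
------------------
  0010111101000000

Answer: 0010111101000000 (12096)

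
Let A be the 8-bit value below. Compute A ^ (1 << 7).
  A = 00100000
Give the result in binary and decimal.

Mask = 1 << 7 = 10000000
Bit 7 of A is 0; XOR with the mask flips it to 1.
  00100000
^ 10000000
----------
  10100000

Answer: 10100000 (160)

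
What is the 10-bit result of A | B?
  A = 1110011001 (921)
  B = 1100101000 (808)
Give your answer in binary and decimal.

Apply | to each column (1 where either bit is 1):
  1110011001
| 1100101000
------------
  1110111001

Answer: 1110111001 (953)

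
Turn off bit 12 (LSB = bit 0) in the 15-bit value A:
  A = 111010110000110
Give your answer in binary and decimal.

Mask = ~(1 << 12) = 110111111111111
Bit 12 of A is 1, so AND-ing with the mask clears it to 0.
  111010110000110
& 110111111111111
-----------------
  110010110000110

Answer: 110010110000110 (25990)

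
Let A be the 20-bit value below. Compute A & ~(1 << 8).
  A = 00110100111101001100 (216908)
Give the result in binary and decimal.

Mask = ~(1 << 8) = 11111111111011111111
Bit 8 of A is 1, so AND-ing with the mask clears it to 0.
  00110100111101001100
& 11111111111011111111
----------------------
  00110100111001001100

Answer: 00110100111001001100 (216652)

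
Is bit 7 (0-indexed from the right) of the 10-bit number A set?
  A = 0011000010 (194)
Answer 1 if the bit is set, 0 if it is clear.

Bit 7 is the 8th from the right.
  0011000010
    ^
That bit is 1.

Answer: 1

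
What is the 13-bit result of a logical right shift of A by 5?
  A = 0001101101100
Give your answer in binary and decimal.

Logical shift right by 5: drop the bottom 5 bit(s), prepend 5 zero(s) on the left.
  0001101101100  ->  keep [00011011], discard [01100], prepend 00000
= 0000000011011

Answer: 0000000011011 (27)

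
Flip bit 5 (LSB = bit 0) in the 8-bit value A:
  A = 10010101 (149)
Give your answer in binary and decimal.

Mask = 1 << 5 = 00100000
Bit 5 of A is 0; XOR with the mask flips it to 1.
  10010101
^ 00100000
----------
  10110101

Answer: 10110101 (181)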